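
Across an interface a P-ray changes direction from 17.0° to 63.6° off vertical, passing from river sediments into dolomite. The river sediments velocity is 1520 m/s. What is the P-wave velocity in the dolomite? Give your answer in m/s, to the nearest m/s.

Snell's law: sin 17.0°/V₁ = sin 63.6°/V₂.
V₂ = V₁·sin 63.6°/sin 17.0° = 1520 × 3.0636 = 4656.68 m/s.

4657 m/s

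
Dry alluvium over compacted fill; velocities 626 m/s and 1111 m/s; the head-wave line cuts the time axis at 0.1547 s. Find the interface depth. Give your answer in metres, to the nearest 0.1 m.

h = tᵢ·V₁·V₂ / (2·√(V₂²−V₁²)).
√(V₂²−V₁²) = √(1111² − 626²) = 917.8 m/s.
h = 0.1547 s × 626 × 1111 / (2 × 917.8) = 58.61 m.

58.6 m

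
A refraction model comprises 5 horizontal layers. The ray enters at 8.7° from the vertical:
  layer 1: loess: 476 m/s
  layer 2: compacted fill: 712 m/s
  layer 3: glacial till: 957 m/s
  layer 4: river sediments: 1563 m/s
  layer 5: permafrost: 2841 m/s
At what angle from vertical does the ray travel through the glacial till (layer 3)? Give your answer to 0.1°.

Ray parameter p = sin 8.7° / 476 = 3.1777e-04 s/m.
sin θ_3 = p·V_3 = 3.1777e-04 × 957 = 0.3041.
θ_3 = 17.70° from the vertical.

17.7°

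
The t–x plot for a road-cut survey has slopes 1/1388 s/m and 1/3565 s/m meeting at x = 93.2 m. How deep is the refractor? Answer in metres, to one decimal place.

30.9 m

x_cross = 2h·√((V₂+V₁)/(V₂−V₁)) → h = x_cross / (2·√((V₂+V₁)/(V₂−V₁))).
√((V₂+V₁)/(V₂−V₁)) = √((3565+1388)/(3565−1388)) = 1.5084.
h = 93.2 / (2·1.5084) = 30.89 m.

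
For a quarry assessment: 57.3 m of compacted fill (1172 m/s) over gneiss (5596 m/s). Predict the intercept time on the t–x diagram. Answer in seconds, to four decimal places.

0.0956 s

θ_c = arcsin(V₁/V₂) = arcsin(1172/5596) = 12.09°; cos θ_c = 0.9778.
tᵢ = 2h·cos θ_c / V₁ = 2·57.3·0.9778 / 1172 = 0.09561 s.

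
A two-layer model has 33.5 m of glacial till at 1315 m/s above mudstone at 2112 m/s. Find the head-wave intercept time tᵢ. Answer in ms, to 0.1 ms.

tᵢ = 2h·√(V₂²−V₁²)/(V₁V₂).
√(V₂²−V₁²) = √(2112²−1315²) = 1652.7 m/s.
tᵢ = 2·33.5·1652.7/(1315·2112) = 0.03987 s.

39.9 ms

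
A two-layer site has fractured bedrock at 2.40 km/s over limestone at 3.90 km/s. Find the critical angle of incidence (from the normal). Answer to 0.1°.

38.0°

At critical incidence the refracted ray runs along the interface (θ₂ = 90°), so sin θ_c = V₁/V₂.
θ_c = arcsin(2.40/3.90) = arcsin 0.6154 = 37.98°.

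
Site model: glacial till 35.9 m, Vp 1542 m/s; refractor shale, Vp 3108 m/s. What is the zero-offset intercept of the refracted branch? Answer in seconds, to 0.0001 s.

0.0404 s

tᵢ = 2h·√(V₂²−V₁²)/(V₁V₂).
√(V₂²−V₁²) = √(3108²−1542²) = 2698.5 m/s.
tᵢ = 2·35.9·2698.5/(1542·3108) = 0.04043 s.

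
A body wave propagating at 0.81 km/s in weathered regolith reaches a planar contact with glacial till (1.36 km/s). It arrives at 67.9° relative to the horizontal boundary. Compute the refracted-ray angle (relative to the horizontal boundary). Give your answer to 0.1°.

Convert to the normal: θ₁ = 90° − 67.9° = 22.1°.
sin θ₁/V₁ = sin θ₂/V₂ ⇒ sin θ₂ = 1.36·sin 22.1°/0.81 = 1.36·0.3762/0.81 = 0.6317.
θ₂ = sin⁻¹(0.6317) = 39.17° (from vertical).
From the interface: 90° − 39.17° = 50.83°.

50.8°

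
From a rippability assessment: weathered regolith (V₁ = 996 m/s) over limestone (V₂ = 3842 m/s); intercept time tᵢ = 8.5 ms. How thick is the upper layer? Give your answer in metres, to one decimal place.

h = tᵢ·V₁·V₂ / (2·√(V₂²−V₁²)).
√(V₂²−V₁²) = √(3842² − 996²) = 3710.7 m/s.
h = 0.0085 s × 996 × 3842 / (2 × 3710.7) = 4.38 m.

4.4 m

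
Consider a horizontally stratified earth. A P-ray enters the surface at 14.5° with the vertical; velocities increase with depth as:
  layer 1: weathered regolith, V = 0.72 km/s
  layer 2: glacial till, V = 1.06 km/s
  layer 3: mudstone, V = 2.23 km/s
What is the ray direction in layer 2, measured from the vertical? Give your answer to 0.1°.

21.6°

Ray parameter p = sin 14.5° / 0.72 = 3.4775e-01 s/km.
sin θ_2 = p·V_2 = 3.4775e-01 × 1.06 = 0.3686.
θ_2 = arcsin 0.3686 = 21.63°.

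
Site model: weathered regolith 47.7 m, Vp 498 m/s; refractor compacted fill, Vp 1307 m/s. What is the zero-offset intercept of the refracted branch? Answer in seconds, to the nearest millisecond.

tᵢ = 2h·√(V₂²−V₁²)/(V₁V₂).
√(V₂²−V₁²) = √(1307²−498²) = 1208.4 m/s.
tᵢ = 2·47.7·1208.4/(498·1307) = 0.17712 s.

0.177 s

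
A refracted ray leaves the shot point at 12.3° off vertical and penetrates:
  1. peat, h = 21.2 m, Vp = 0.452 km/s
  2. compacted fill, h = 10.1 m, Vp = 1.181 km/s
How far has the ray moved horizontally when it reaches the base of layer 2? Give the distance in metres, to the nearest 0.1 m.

Apply Snell's law at each interface; in layer i the horizontal offset is hᵢ·tan θᵢ.
Layer 1: θ = 12.30°; offset = 21.2·tan 12.30° = 4.622 m.
Layer 2: sin θ = 1.181·sin 12.3°/0.452 = 0.5566, θ = 33.82°; offset = 10.1·tan 33.82° = 6.767 m.
Σ offsets = 11.389 m.

11.4 m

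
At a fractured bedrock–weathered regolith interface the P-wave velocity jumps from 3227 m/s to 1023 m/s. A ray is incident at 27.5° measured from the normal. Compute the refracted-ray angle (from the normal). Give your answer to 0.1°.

Snell's law: sin θ₂ = (V₂/V₁)·sin θ₁ = (1023/3227)·sin 27.5° = 0.1464.
θ₂ = arcsin 0.1464 = 8.42° from the normal.

8.4°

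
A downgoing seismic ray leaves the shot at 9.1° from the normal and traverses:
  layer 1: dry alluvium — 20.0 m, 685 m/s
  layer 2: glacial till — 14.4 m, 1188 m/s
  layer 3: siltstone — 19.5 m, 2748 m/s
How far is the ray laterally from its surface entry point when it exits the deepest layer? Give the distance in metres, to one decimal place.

p = sin θ₁/V₁ = sin 9.1°/685 = 2.3089e-04 s/m is conserved through the stack.
Layer 1: θ = 9.10°; offset = 20.0·tan 9.10° = 3.203 m.
Layer 2: sin θ = p·1188 = 0.2743 → θ = 15.92°; offset = 14.4·tan 15.92° = 4.107 m.
Layer 3: sin θ = p·2748 = 0.6345 → θ = 39.38°; offset = 19.5·tan 39.38° = 16.007 m.
Σ offsets = 23.318 m.

23.3 m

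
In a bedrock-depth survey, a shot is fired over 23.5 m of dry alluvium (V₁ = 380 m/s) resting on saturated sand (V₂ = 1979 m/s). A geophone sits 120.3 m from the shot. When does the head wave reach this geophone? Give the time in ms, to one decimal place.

t = x/V₂ + 2h·√(V₂²−V₁²)/(V₁V₂).
√(V₂²−V₁²) = √(1979²−380²) = 1942.2 m/s; delay term = 2·23.5·1942.2/(380·1979) = 0.12138 s.
t = 120.3/1979 + 0.12138 = 0.18217 s.

182.2 ms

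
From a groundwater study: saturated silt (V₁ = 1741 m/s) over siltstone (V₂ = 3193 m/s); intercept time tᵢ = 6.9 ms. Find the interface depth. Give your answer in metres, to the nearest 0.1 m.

7.2 m

h = tᵢ·V₁·V₂ / (2·√(V₂²−V₁²)).
√(V₂²−V₁²) = √(3193² − 1741²) = 2676.6 m/s.
h = 0.0069 s × 1741 × 3193 / (2 × 2676.6) = 7.17 m.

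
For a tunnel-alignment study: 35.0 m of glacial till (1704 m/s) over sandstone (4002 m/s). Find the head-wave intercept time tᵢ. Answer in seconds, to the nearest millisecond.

0.037 s

θ_c = arcsin(V₁/V₂) = arcsin(1704/4002) = 25.20°; cos θ_c = 0.9048.
tᵢ = 2h·cos θ_c / V₁ = 2·35.0·0.9048 / 1704 = 0.03717 s.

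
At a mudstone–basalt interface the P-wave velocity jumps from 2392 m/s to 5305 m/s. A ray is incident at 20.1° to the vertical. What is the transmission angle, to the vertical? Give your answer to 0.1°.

Snell's law: sin θ₂ = (V₂/V₁)·sin θ₁ = (5305/2392)·sin 20.1° = 0.7622.
θ₂ = arcsin 0.7622 = 49.66° from the normal.

49.7°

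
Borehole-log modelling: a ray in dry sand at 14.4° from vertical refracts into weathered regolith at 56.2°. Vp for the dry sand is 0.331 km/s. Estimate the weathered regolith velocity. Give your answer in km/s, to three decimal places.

Snell's law: sin 14.4°/V₁ = sin 56.2°/V₂.
V₂ = V₁·sin 56.2°/sin 14.4° = 0.331 × 3.3414 = 1.106 km/s.

1.106 km/s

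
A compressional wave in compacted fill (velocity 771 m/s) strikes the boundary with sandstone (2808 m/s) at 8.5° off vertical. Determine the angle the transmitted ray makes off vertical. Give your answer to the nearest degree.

sin θ₁/V₁ = sin θ₂/V₂ ⇒ sin θ₂ = 2808·sin 8.5°/771 = 2808·0.1478/771 = 0.5383.
θ₂ = arcsin 0.5383 = 32.57° from the normal.

33°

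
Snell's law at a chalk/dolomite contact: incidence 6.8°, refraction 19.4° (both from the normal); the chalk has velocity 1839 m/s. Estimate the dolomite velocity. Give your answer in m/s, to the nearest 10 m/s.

5160 m/s

sin 6.8° = 0.1184; sin 19.4° = 0.3322.
V₂ = V₁·(sin θ₂/sin θ₁) = 1839·(0.3322/0.1184) = 5158.99 m/s.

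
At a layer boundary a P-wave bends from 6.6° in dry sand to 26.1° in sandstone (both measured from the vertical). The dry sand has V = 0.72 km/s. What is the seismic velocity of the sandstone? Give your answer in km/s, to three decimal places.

sin 6.6° = 0.1149; sin 26.1° = 0.4399.
V₂ = V₁·(sin θ₂/sin θ₁) = 0.72·(0.4399/0.1149) = 2.756 km/s.

2.756 km/s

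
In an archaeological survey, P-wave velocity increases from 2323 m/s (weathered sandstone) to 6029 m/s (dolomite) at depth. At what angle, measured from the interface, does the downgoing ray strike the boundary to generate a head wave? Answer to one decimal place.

67.3°

At critical incidence the refracted ray runs along the interface (θ₂ = 90°), so sin θ_c = V₁/V₂.
θ_c = arcsin(2323/6029) = arcsin 0.3853 = 22.66°.
Measured from the interface: 90° − 22.66° = 67.34°.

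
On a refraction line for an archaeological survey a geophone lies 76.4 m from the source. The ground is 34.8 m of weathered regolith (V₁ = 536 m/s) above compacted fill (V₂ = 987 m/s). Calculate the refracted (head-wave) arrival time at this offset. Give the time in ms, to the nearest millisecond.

186 ms

t = x/V₂ + 2h·√(V₂²−V₁²)/(V₁V₂).
√(V₂²−V₁²) = √(987²−536²) = 828.8 m/s; delay term = 2·34.8·828.8/(536·987) = 0.10903 s.
t = 76.4/987 + 0.10903 = 0.18644 s.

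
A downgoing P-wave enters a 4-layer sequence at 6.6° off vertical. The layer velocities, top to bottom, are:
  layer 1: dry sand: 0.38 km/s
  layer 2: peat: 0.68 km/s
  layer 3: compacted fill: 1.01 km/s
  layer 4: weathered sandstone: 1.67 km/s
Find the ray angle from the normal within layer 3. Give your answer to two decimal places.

17.79°

Ray parameter p = sin 6.6° / 0.38 = 3.0247e-01 s/km.
sin θ_3 = p·V_3 = 3.0247e-01 × 1.01 = 0.3055.
θ_3 = arcsin 0.3055 = 17.79°.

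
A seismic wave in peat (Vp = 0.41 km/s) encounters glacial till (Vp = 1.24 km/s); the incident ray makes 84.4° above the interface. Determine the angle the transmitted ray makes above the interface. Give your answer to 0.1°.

72.8°

Angle from the normal: 90° − 84.4° = 5.6°.
Snell's law: sin θ₂ = (V₂/V₁)·sin θ₁ = (1.24/0.41)·sin 5.6° = 0.2951.
θ₂ = sin⁻¹(0.2951) = 17.17° (from vertical).
From the interface: 90° − 17.17° = 72.83°.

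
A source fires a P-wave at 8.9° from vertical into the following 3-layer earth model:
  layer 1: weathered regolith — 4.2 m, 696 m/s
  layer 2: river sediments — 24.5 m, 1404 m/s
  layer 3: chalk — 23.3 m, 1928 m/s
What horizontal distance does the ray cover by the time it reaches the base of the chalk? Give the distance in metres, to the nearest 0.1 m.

19.8 m

Apply Snell's law at each interface; in layer i the horizontal offset is hᵢ·tan θᵢ.
Layer 1: θ = 8.90°; offset = 4.2·tan 8.90° = 0.658 m.
Layer 2: sin θ = 1404·sin 8.9°/696 = 0.3121, θ = 18.19°; offset = 24.5·tan 18.19° = 8.048 m.
Layer 3: sin θ = 1928·sin 8.9°/696 = 0.4286, θ = 25.38°; offset = 23.3·tan 25.38° = 11.052 m.
Total horizontal offset = 19.758 m.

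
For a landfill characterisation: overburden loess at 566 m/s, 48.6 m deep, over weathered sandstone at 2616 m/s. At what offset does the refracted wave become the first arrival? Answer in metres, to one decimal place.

θ_c = arcsin(566/2616) = 12.50°, so cos θ_c = 0.9763 and tᵢ = 2h cos θ_c/V₁ = 0.1677 s.
At crossover x/V₁ = x/V₂ + tᵢ ⇒ x = tᵢ/(1/V₁ − 1/V₂) = 0.16766/(1.7668e-03 − 3.8226e-04) = 121.10 m.

121.1 m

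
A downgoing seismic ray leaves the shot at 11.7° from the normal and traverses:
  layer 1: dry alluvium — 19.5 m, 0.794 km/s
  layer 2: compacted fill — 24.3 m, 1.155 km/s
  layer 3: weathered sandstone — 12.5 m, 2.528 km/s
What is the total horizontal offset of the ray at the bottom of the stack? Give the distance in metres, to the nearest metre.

p = sin θ₁/V₁ = sin 11.7°/0.794 = 2.5540e-01 s/km is conserved through the stack.
Layer 1: θ = 11.70°; offset = 19.5·tan 11.70° = 4.038 m.
Layer 2: sin θ = p·1.155 = 0.2950 → θ = 17.16°; offset = 24.3·tan 17.16° = 7.502 m.
Layer 3: sin θ = p·2.528 = 0.6457 → θ = 40.21°; offset = 12.5·tan 40.21° = 10.569 m.
Summing the layer offsets gives 22.109 m.

22 m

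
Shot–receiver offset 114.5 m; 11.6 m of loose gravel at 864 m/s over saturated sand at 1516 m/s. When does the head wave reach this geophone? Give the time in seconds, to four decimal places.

θ_c = arcsin(V₁/V₂) = arcsin(864/1516) = 34.74°, cos θ_c = 0.8217.
Intercept time tᵢ = 2h cos θ_c / V₁ = 2·11.6·0.8217/864 = 0.02206 s.
t = x/V₂ + tᵢ = 114.5/1516 + 0.02206 = 0.09759 s.

0.0976 s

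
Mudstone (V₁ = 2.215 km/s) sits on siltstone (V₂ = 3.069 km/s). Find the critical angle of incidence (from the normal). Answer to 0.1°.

Critical incidence: sin θ_c = V₁/V₂ = 2.215/3.069 = 0.7217.
θ_c = arcsin 0.7217 = 46.20°.

46.2°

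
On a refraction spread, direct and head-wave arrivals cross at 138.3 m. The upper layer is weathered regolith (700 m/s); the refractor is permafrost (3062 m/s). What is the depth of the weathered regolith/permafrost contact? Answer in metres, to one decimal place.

54.8 m

h = (x_cross/2)·√((V₂−V₁)/(V₂+V₁)).
(V₂−V₁)/(V₂+V₁) = (3062−700)/(3062+700) = 0.6279; √ = 0.7924.
h = (138.3/2)·0.7924 = 54.79 m.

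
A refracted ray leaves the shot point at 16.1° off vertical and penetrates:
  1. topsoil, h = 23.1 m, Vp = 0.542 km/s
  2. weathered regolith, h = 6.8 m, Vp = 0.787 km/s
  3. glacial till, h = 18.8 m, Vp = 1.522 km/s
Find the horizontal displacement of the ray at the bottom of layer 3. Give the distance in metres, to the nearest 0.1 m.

Apply Snell's law at each interface; in layer i the horizontal offset is hᵢ·tan θᵢ.
Layer 1: θ = 16.10°; offset = 23.1·tan 16.10° = 6.667 m.
Layer 2: sin θ = 0.787·sin 16.1°/0.542 = 0.4027, θ = 23.75°; offset = 6.8·tan 23.75° = 2.991 m.
Layer 3: sin θ = 1.522·sin 16.1°/0.542 = 0.7787, θ = 51.14°; offset = 18.8·tan 51.14° = 23.336 m.
Total horizontal offset = 32.995 m.

33.0 m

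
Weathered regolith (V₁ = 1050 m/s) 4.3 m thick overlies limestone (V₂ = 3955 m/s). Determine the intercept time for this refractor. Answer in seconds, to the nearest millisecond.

θ_c = arcsin(V₁/V₂) = arcsin(1050/3955) = 15.40°; cos θ_c = 0.9641.
tᵢ = 2h·cos θ_c / V₁ = 2·4.3·0.9641 / 1050 = 0.00790 s.

0.008 s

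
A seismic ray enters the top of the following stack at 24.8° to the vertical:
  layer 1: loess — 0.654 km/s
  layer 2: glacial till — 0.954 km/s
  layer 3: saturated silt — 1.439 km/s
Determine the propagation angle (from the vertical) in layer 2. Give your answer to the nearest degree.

38°

Ray parameter p = sin 24.8° / 0.654 = 6.4136e-01 s/km.
sin θ_2 = p·V_2 = 6.4136e-01 × 0.954 = 0.6119.
θ_2 = arcsin 0.6119 = 37.72°.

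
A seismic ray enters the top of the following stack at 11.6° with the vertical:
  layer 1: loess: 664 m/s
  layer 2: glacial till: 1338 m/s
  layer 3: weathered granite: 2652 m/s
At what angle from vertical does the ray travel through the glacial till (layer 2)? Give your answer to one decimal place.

23.9°

Ray parameter p = sin 11.6° / 664 = 3.0283e-04 s/m.
sin θ_2 = p·V_2 = 3.0283e-04 × 1338 = 0.4052.
θ_2 = 23.90° from the vertical.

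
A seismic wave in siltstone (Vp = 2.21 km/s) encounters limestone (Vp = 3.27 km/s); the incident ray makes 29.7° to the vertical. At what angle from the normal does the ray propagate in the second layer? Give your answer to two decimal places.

47.15°

Snell's law: sin θ₂ = (V₂/V₁)·sin θ₁ = (3.27/2.21)·sin 29.7° = 0.7331.
θ₂ = sin⁻¹(0.7331) = 47.15° (from vertical).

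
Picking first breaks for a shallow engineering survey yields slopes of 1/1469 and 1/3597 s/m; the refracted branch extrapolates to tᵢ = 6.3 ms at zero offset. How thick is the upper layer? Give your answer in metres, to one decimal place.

5.1 m

θ_c = arcsin(1469/3597) = 24.10°; cos θ_c = 0.9128.
tᵢ = 2h cos θ_c/V₁ ⇒ h = tᵢ·V₁/(2 cos θ_c) = 0.0063·1469/(2·0.9128) = 5.07 m.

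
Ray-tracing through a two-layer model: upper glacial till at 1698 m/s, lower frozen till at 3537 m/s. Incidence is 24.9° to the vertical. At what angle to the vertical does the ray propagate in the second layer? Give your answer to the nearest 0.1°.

61.3°

sin θ₁/V₁ = sin θ₂/V₂ ⇒ sin θ₂ = 3537·sin 24.9°/1698 = 3537·0.4210/1698 = 0.8770.
θ₂ = arcsin 0.8770 = 61.29° from the normal.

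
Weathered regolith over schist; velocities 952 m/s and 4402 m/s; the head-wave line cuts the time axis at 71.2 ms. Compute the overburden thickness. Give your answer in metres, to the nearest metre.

θ_c = arcsin(952/4402) = 12.49°; cos θ_c = 0.9763.
tᵢ = 2h cos θ_c/V₁ ⇒ h = tᵢ·V₁/(2 cos θ_c) = 0.0712·952/(2·0.9763) = 34.71 m.

35 m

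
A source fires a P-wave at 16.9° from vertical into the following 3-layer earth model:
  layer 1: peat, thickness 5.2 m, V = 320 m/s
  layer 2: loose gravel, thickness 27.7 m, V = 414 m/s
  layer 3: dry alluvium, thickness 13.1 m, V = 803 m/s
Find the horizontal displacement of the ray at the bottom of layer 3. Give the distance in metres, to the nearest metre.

27 m

Ray parameter p = sin 16.9° / 320 m/s = 9.0844e-04 s/m.
Layer 1: θ = 16.90°; offset = 5.2·tan 16.90° = 1.580 m.
Layer 2: sin θ = p·414 = 0.3761 → θ = 22.09°; offset = 27.7·tan 22.09° = 11.243 m.
Layer 3: sin θ = p·803 = 0.7295 → θ = 46.84°; offset = 13.1·tan 46.84° = 13.971 m.
Summing the layer offsets gives 26.794 m.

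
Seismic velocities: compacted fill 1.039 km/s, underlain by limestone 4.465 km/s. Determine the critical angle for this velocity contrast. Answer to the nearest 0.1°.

13.5°

At critical incidence the refracted ray runs along the interface (θ₂ = 90°), so sin θ_c = V₁/V₂.
θ_c = arcsin(1.039/4.465) = arcsin 0.2327 = 13.46°.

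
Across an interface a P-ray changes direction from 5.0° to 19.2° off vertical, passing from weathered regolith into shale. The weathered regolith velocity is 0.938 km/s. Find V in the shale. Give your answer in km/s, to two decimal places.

sin 5.0° = 0.0872; sin 19.2° = 0.3289.
V₂ = V₁·(sin θ₂/sin θ₁) = 0.938·(0.3289/0.0872) = 3.54 km/s.

3.54 km/s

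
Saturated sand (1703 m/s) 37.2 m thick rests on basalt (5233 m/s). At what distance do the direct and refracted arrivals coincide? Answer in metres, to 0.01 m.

104.29 m

θ_c = arcsin(1703/5233) = 18.99°, so cos θ_c = 0.9456 and tᵢ = 2h cos θ_c/V₁ = 0.0413 s.
At crossover x/V₁ = x/V₂ + tᵢ ⇒ x = tᵢ/(1/V₁ − 1/V₂) = 0.04131/(5.8720e-04 − 1.9109e-04) = 104.29 m.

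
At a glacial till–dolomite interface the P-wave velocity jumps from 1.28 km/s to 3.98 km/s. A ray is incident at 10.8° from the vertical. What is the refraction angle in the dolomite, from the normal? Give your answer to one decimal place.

35.6°

sin θ₁/V₁ = sin θ₂/V₂ ⇒ sin θ₂ = 3.98·sin 10.8°/1.28 = 3.98·0.1874/1.28 = 0.5826.
θ₂ = arcsin 0.5826 = 35.64° from the normal.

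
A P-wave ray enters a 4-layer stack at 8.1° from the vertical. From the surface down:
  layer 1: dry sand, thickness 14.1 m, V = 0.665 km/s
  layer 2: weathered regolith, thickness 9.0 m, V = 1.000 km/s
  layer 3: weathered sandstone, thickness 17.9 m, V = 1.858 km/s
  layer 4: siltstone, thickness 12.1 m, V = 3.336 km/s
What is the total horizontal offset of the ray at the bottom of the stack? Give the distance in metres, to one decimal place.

Apply Snell's law at each interface; in layer i the horizontal offset is hᵢ·tan θᵢ.
Layer 1: θ = 8.10°; offset = 14.1·tan 8.10° = 2.007 m.
Layer 2: sin θ = 1.000·sin 8.1°/0.665 = 0.2119, θ = 12.23°; offset = 9.0·tan 12.23° = 1.951 m.
Layer 3: sin θ = 1.858·sin 8.1°/0.665 = 0.3937, θ = 23.18°; offset = 17.9·tan 23.18° = 7.666 m.
Layer 4: sin θ = 3.336·sin 8.1°/0.665 = 0.7068, θ = 44.98°; offset = 12.1·tan 44.98° = 12.091 m.
Total horizontal offset = 23.715 m.

23.7 m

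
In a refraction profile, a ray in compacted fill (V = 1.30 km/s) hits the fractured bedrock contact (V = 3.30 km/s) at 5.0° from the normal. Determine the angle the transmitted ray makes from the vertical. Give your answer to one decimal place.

sin θ₁/V₁ = sin θ₂/V₂ ⇒ sin θ₂ = 3.30·sin 5.0°/1.30 = 3.30·0.0872/1.30 = 0.2212.
θ₂ = arcsin 0.2212 = 12.78° from the normal.

12.8°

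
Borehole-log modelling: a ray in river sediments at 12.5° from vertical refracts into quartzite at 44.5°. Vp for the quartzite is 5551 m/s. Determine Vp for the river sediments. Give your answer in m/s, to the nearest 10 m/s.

sin 12.5° = 0.2164; sin 44.5° = 0.7009.
V₁ = V₂·(sin θ₁/sin θ₂) = 5551·(0.2164/0.7009) = 1714.14 m/s.

1710 m/s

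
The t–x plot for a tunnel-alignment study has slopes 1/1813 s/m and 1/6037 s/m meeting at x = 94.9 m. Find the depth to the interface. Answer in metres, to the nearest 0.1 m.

h = (x_cross/2)·√((V₂−V₁)/(V₂+V₁)).
(V₂−V₁)/(V₂+V₁) = (6037−1813)/(6037+1813) = 0.5381; √ = 0.7335.
h = (94.9/2)·0.7335 = 34.81 m.

34.8 m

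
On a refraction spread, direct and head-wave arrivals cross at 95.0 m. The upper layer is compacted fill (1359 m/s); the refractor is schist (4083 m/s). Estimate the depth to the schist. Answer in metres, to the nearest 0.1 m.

x_cross = 2h·√((V₂+V₁)/(V₂−V₁)) → h = x_cross / (2·√((V₂+V₁)/(V₂−V₁))).
√((V₂+V₁)/(V₂−V₁)) = √((4083+1359)/(4083−1359)) = 1.4134.
h = 95.0 / (2·1.4134) = 33.61 m.

33.6 m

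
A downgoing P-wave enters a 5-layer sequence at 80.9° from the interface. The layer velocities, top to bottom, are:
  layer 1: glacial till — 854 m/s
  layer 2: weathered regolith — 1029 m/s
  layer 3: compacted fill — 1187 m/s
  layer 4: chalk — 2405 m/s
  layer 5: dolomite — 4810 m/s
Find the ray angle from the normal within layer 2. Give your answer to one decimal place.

From the normal: θ₁ = 90° − 80.9° = 9.1°.
Ray parameter p = sin 9.1° / 854 = 1.8520e-04 s/m.
sin θ_2 = p·V_2 = 1.8520e-04 × 1029 = 0.1906.
θ_2 = 10.99° from the vertical.

11.0°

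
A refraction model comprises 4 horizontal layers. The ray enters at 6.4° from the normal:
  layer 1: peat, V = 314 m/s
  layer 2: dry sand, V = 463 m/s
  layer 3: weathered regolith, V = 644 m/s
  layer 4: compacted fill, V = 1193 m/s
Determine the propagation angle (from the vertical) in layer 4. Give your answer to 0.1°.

Ray parameter p = sin 6.4° / 314 = 3.5500e-04 s/m.
sin θ_4 = p·V_4 = 3.5500e-04 × 1193 = 0.4235.
θ_4 = arcsin 0.4235 = 25.06°.

25.1°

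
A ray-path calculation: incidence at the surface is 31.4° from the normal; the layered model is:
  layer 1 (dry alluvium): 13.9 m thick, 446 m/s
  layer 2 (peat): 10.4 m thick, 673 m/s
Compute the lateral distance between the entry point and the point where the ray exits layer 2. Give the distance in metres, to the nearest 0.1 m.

Apply Snell's law at each interface; in layer i the horizontal offset is hᵢ·tan θᵢ.
Layer 1: θ = 31.40°; offset = 13.9·tan 31.40° = 8.485 m.
Layer 2: sin θ = 673·sin 31.4°/446 = 0.7862, θ = 51.83°; offset = 10.4·tan 51.83° = 13.231 m.
Σ offsets = 21.715 m.

21.7 m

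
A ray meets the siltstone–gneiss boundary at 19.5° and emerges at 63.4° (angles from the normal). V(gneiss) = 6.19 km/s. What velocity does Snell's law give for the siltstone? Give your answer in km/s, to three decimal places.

Snell's law: sin 19.5°/V₁ = sin 63.4°/V₂.
V₁ = V₂·sin 19.5°/sin 63.4° = 6.19 × 0.3733 = 2.311 km/s.

2.311 km/s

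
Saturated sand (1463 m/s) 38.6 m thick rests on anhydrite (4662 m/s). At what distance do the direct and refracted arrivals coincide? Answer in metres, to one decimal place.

106.8 m

x_cross = 2h·√((V₂+V₁)/(V₂−V₁)).
(V₂+V₁)/(V₂−V₁) = (4662+1463)/(4662−1463) = 1.9147; √ = 1.3837.
x_cross = 2·38.6·1.3837 = 106.82 m.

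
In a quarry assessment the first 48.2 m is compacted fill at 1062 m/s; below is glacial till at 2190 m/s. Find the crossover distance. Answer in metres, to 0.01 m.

163.68 m

θ_c = arcsin(1062/2190) = 29.01°, so cos θ_c = 0.8746 and tᵢ = 2h cos θ_c/V₁ = 0.0794 s.
At crossover x/V₁ = x/V₂ + tᵢ ⇒ x = tᵢ/(1/V₁ − 1/V₂) = 0.07938/(9.4162e-04 − 4.5662e-04) = 163.68 m.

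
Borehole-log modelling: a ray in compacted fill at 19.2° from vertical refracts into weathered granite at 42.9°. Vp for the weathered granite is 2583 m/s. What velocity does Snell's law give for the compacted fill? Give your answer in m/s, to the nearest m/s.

sin 19.2° = 0.3289; sin 42.9° = 0.6807.
V₁ = V₂·(sin θ₁/sin θ₂) = 2583·(0.3289/0.6807) = 1247.89 m/s.

1248 m/s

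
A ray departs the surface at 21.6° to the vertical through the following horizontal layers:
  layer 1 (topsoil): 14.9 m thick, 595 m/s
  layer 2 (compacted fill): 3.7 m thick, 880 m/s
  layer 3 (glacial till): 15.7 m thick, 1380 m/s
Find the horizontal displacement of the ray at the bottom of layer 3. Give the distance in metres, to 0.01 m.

p = sin θ₁/V₁ = sin 21.6°/595 = 6.1870e-04 s/m is conserved through the stack.
Layer 1: θ = 21.60°; offset = 14.9·tan 21.60° = 5.8993 m.
Layer 2: sin θ = p·880 = 0.5445 → θ = 32.99°; offset = 3.7·tan 32.99° = 2.4016 m.
Layer 3: sin θ = p·1380 = 0.8538 → θ = 58.63°; offset = 15.7·tan 58.63° = 25.7486 m.
Σ offsets = 34.0496 m.

34.05 m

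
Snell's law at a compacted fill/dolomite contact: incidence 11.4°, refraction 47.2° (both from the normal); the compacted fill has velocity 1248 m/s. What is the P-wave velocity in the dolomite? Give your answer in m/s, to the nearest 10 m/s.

4630 m/s

Snell's law: sin 11.4°/V₁ = sin 47.2°/V₂.
V₂ = V₁·sin 47.2°/sin 11.4° = 1248 × 3.7121 = 4632.74 m/s.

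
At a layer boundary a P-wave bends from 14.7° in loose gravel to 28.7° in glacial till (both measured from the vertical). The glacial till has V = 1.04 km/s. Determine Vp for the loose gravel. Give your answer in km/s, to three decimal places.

0.550 km/s

Snell's law: sin 14.7°/V₁ = sin 28.7°/V₂.
V₁ = V₂·sin 14.7°/sin 28.7° = 1.04 × 0.5284 = 0.550 km/s.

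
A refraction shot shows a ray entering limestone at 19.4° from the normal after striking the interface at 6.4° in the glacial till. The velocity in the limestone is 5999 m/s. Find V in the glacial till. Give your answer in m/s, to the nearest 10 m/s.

Snell's law: sin 6.4°/V₁ = sin 19.4°/V₂.
V₁ = V₂·sin 6.4°/sin 19.4° = 5999 × 0.3356 = 2013.19 m/s.

2010 m/s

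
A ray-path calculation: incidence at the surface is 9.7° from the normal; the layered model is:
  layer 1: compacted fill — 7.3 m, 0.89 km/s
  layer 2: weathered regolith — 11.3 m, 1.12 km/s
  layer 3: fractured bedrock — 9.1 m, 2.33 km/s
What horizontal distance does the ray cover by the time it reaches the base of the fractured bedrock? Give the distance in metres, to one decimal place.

p = sin θ₁/V₁ = sin 9.7°/0.89 = 1.8931e-01 s/km is conserved through the stack.
Layer 1: θ = 9.70°; offset = 7.3·tan 9.70° = 1.248 m.
Layer 2: sin θ = p·1.12 = 0.2120 → θ = 12.24°; offset = 11.3·tan 12.24° = 2.452 m.
Layer 3: sin θ = p·2.33 = 0.4411 → θ = 26.17°; offset = 9.1·tan 26.17° = 4.473 m.
Total horizontal offset = 8.172 m.

8.2 m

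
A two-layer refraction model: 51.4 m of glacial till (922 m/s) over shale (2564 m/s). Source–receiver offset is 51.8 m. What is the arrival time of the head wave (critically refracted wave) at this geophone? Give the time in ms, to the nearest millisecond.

124 ms

θ_c = arcsin(V₁/V₂) = arcsin(922/2564) = 21.08°, cos θ_c = 0.9331.
Intercept time tᵢ = 2h cos θ_c / V₁ = 2·51.4·0.9331/922 = 0.10404 s.
t = x/V₂ + tᵢ = 51.8/2564 + 0.10404 = 0.12424 s.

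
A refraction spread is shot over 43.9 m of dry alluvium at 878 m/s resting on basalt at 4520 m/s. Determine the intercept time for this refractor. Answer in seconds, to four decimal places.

θ_c = arcsin(V₁/V₂) = arcsin(878/4520) = 11.20°; cos θ_c = 0.9810.
tᵢ = 2h·cos θ_c / V₁ = 2·43.9·0.9810 / 878 = 0.09810 s.

0.0981 s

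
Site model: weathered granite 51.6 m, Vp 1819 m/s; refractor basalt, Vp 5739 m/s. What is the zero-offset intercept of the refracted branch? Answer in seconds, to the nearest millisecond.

tᵢ = 2h·√(V₂²−V₁²)/(V₁V₂).
√(V₂²−V₁²) = √(5739²−1819²) = 5443.1 m/s.
tᵢ = 2·51.6·5443.1/(1819·5739) = 0.05381 s.

0.054 s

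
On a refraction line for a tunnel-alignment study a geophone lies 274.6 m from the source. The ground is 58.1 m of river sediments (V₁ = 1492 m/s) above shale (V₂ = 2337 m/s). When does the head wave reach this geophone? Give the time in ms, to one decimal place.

177.4 ms

t = x/V₂ + 2h·√(V₂²−V₁²)/(V₁V₂).
√(V₂²−V₁²) = √(2337²−1492²) = 1798.8 m/s; delay term = 2·58.1·1798.8/(1492·2337) = 0.05994 s.
t = 274.6/2337 + 0.05994 = 0.17745 s.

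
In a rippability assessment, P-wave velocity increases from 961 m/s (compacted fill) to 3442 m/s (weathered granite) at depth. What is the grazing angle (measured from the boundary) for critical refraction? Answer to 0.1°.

Critical incidence: sin θ_c = V₁/V₂ = 961/3442 = 0.2792.
θ_c = arcsin 0.2792 = 16.21°.
Measured from the interface: 90° − 16.21° = 73.79°.

73.8°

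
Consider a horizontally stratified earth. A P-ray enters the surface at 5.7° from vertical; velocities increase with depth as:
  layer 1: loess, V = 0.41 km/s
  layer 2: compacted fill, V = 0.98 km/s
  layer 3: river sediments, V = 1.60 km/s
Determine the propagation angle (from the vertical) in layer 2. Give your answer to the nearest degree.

14°

Ray parameter p = sin 5.7° / 0.41 = 2.4224e-01 s/km.
sin θ_2 = p·V_2 = 2.4224e-01 × 0.98 = 0.2374.
θ_2 = arcsin 0.2374 = 13.73°.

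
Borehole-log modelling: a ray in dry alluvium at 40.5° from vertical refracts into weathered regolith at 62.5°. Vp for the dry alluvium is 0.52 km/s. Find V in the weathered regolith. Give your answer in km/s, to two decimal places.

sin 40.5° = 0.6494; sin 62.5° = 0.8870.
V₂ = V₁·(sin θ₂/sin θ₁) = 0.52·(0.8870/0.6494) = 0.71 km/s.

0.71 km/s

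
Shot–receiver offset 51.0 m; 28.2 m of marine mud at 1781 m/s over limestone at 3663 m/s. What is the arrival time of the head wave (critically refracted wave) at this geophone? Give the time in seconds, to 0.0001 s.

0.0416 s

t = x/V₂ + 2h·√(V₂²−V₁²)/(V₁V₂).
√(V₂²−V₁²) = √(3663²−1781²) = 3200.9 m/s; delay term = 2·28.2·3200.9/(1781·3663) = 0.02767 s.
t = 51.0/3663 + 0.02767 = 0.04160 s.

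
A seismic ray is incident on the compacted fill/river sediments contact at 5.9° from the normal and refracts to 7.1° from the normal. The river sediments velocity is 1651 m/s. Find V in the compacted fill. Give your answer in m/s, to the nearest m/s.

Snell's law: sin 5.9°/V₁ = sin 7.1°/V₂.
V₁ = V₂·sin 5.9°/sin 7.1° = 1651 × 0.8316 = 1373.05 m/s.

1373 m/s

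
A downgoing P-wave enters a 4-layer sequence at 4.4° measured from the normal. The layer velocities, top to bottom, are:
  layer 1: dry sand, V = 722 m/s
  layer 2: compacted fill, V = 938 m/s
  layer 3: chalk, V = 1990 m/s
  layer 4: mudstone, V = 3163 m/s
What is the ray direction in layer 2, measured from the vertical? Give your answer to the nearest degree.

6°

Ray parameter p = sin 4.4° / 722 = 1.0626e-04 s/m.
sin θ_2 = p·V_2 = 1.0626e-04 × 938 = 0.0997.
θ_2 = arcsin 0.0997 = 5.72°.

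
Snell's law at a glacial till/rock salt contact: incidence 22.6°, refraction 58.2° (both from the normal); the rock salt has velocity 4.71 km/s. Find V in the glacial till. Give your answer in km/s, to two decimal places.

2.13 km/s

sin 22.6° = 0.3843; sin 58.2° = 0.8499.
V₁ = V₂·(sin θ₁/sin θ₂) = 4.71·(0.3843/0.8499) = 2.13 km/s.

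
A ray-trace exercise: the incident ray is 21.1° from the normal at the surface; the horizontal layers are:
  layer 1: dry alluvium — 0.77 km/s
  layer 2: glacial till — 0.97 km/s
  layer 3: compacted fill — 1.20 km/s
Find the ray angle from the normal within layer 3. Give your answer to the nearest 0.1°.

34.1°

Ray parameter p = sin 21.1° / 0.77 = 4.6753e-01 s/km.
sin θ_3 = p·V_3 = 4.6753e-01 × 1.20 = 0.5610.
θ_3 = 34.13° from the vertical.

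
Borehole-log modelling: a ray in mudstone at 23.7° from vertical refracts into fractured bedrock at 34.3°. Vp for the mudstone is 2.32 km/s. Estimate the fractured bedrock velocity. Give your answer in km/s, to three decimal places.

sin 23.7° = 0.4019; sin 34.3° = 0.5635.
V₂ = V₁·(sin θ₂/sin θ₁) = 2.32·(0.5635/0.4019) = 3.253 km/s.

3.253 km/s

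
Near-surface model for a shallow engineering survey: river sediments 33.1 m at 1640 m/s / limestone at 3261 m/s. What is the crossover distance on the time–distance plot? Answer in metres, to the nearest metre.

115 m

θ_c = arcsin(1640/3261) = 30.19°, so cos θ_c = 0.8643 and tᵢ = 2h cos θ_c/V₁ = 0.0349 s.
At crossover x/V₁ = x/V₂ + tᵢ ⇒ x = tᵢ/(1/V₁ − 1/V₂) = 0.03489/(6.0976e-04 − 3.0665e-04) = 115.11 m.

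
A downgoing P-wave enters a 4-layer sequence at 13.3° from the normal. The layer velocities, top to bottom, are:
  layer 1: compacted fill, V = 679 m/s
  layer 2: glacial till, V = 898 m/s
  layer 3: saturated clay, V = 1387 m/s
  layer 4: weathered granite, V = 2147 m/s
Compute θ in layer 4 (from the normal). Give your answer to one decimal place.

46.7°

Ray parameter p = sin 13.3° / 679 = 3.3881e-04 s/m.
sin θ_4 = p·V_4 = 3.3881e-04 × 2147 = 0.7274.
θ_4 = arcsin 0.7274 = 46.67°.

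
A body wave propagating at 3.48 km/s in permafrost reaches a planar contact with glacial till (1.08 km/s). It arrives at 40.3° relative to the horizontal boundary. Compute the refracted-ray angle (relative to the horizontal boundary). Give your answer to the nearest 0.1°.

76.3°

Convert to the normal: θ₁ = 90° − 40.3° = 49.7°.
Snell's law: sin θ₂ = (V₂/V₁)·sin θ₁ = (1.08/3.48)·sin 49.7° = 0.2367.
θ₂ = sin⁻¹(0.2367) = 13.69° (from vertical).
From the interface: 90° − 13.69° = 76.31°.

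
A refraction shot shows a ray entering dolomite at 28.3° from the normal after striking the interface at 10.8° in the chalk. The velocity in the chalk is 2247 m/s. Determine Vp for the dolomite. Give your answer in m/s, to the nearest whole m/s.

Snell's law: sin 10.8°/V₁ = sin 28.3°/V₂.
V₂ = V₁·sin 28.3°/sin 10.8° = 2247 × 2.5301 = 5685.07 m/s.

5685 m/s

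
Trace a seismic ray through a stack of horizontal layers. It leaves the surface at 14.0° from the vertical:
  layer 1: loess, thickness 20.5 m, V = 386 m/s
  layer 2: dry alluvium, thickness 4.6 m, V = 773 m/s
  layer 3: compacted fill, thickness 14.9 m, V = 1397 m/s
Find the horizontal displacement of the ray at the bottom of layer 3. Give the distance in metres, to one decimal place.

p = sin θ₁/V₁ = sin 14.0°/386 = 6.2674e-04 s/m is conserved through the stack.
Layer 1: θ = 14.00°; offset = 20.5·tan 14.00° = 5.111 m.
Layer 2: sin θ = p·773 = 0.4845 → θ = 28.98°; offset = 4.6·tan 28.98° = 2.547 m.
Layer 3: sin θ = p·1397 = 0.8756 → θ = 61.11°; offset = 14.9·tan 61.11° = 27.003 m.
Σ offsets = 34.662 m.

34.7 m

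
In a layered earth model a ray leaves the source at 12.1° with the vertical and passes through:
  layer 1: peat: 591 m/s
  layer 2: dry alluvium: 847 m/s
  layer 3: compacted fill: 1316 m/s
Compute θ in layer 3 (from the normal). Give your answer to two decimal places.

27.82°

Snell's law across each interface conserves sin θ / V, so sin θ_3 = V_3·sin θ₁/V₁.
sin θ_3 = 1316 × sin 12.1° / 591 = 0.4668.
θ_3 = arcsin 0.4668 = 27.82°.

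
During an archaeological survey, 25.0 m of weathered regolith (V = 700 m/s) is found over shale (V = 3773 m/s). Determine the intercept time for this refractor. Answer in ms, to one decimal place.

70.2 ms

θ_c = arcsin(V₁/V₂) = arcsin(700/3773) = 10.69°; cos θ_c = 0.9826.
tᵢ = 2h·cos θ_c / V₁ = 2·25.0·0.9826 / 700 = 0.07019 s.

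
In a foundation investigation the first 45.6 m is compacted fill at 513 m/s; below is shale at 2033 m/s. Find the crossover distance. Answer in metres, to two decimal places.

118.03 m

x_cross = 2h·√((V₂+V₁)/(V₂−V₁)).
(V₂+V₁)/(V₂−V₁) = (2033+513)/(2033−513) = 1.6750; √ = 1.2942.
x_cross = 2·45.6·1.2942 = 118.03 m.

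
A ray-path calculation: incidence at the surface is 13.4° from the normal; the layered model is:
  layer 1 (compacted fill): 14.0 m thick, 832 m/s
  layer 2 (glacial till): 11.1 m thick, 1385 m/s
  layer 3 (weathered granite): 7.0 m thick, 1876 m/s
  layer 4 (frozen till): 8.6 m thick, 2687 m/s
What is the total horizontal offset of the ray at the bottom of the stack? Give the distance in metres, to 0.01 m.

Ray parameter p = sin 13.4° / 832 m/s = 2.7854e-04 s/m.
Layer 1: θ = 13.40°; offset = 14.0·tan 13.40° = 3.3353 m.
Layer 2: sin θ = p·1385 = 0.3858 → θ = 22.69°; offset = 11.1·tan 22.69° = 4.6415 m.
Layer 3: sin θ = p·1876 = 0.5225 → θ = 31.50°; offset = 7.0·tan 31.50° = 4.2902 m.
Layer 4: sin θ = p·2687 = 0.7484 → θ = 48.46°; offset = 8.6·tan 48.46° = 9.7055 m.
Σ offsets = 21.9724 m.

21.97 m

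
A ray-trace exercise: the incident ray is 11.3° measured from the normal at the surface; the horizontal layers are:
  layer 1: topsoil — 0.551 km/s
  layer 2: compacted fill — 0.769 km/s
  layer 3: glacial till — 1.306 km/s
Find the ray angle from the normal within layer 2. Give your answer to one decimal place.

15.9°

Ray parameter p = sin 11.3° / 0.551 = 3.5562e-01 s/km.
sin θ_2 = p·V_2 = 3.5562e-01 × 0.769 = 0.2735.
θ_2 = arcsin 0.2735 = 15.87°.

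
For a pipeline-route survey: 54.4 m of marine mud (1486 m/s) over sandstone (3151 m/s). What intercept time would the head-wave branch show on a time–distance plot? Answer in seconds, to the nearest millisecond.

θ_c = arcsin(V₁/V₂) = arcsin(1486/3151) = 28.14°; cos θ_c = 0.8818.
tᵢ = 2h·cos θ_c / V₁ = 2·54.4·0.8818 / 1486 = 0.06456 s.

0.065 s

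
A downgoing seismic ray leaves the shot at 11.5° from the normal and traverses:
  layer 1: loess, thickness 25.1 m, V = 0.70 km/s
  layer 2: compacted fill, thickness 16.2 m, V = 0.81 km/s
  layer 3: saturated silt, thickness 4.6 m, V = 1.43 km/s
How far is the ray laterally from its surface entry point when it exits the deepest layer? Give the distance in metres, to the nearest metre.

11 m

Apply Snell's law at each interface; in layer i the horizontal offset is hᵢ·tan θᵢ.
Layer 1: θ = 11.50°; offset = 25.1·tan 11.50° = 5.107 m.
Layer 2: sin θ = 0.81·sin 11.5°/0.70 = 0.2307, θ = 13.34°; offset = 16.2·tan 13.34° = 3.841 m.
Layer 3: sin θ = 1.43·sin 11.5°/0.70 = 0.4073, θ = 24.03°; offset = 4.6·tan 24.03° = 2.051 m.
Σ offsets = 10.999 m.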